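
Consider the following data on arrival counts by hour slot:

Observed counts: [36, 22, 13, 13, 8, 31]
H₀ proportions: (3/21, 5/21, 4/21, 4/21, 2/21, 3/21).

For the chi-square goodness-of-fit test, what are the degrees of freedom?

degrees of freedom = 5

df = k − 1 = 6 − 1 = 5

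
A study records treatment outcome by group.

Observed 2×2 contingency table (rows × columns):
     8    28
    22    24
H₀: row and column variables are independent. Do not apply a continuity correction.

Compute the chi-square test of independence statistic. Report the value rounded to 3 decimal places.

test statistic = 5.706

Row totals [36, 46], col totals [30, 52], n=82
χ² = (8−13.17)²/13.17 + (28−22.83)²/22.83 + (22−16.83)²/16.83 + (24−29.17)²/29.17 = 5.7064
df = 1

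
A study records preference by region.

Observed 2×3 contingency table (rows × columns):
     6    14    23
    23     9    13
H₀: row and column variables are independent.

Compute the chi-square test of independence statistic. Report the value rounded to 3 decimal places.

test statistic = 13.792

Row totals [43, 45], col totals [29, 23, 36], n=88
χ² = (6−14.17)²/14.17 + (14−11.24)²/11.24 + (23−17.59)²/17.59 + (23−14.83)²/14.83 + (9−11.76)²/11.76 + (13−18.41)²/18.41 = 13.7919
df = 2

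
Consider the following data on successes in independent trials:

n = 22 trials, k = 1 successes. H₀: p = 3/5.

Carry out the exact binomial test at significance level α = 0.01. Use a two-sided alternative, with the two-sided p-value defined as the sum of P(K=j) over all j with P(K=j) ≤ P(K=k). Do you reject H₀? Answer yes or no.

reject H₀: yes

Exact binomial: n=22, k=1, p₀=3/5=0.6000
P(X=j) = C(n,j)·p₀^j·(1−p₀)^(n−j); p = Σ P(X=j) over j with P(X=j) ≤ P(X=1)
p-value (two-sided) = 0.00000
At α=0.01: p < α → reject H₀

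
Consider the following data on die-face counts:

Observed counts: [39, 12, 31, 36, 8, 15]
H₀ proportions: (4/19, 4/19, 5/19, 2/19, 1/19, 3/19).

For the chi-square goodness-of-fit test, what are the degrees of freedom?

df = k − 1 = 6 − 1 = 5

degrees of freedom = 5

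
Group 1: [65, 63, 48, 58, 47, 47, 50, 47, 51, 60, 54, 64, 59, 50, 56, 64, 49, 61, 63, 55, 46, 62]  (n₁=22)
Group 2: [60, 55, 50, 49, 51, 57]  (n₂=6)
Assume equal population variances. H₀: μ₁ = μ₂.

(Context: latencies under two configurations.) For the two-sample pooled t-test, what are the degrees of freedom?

df = n₁ + n₂ − 2 = 22 + 6 − 2 = 26

degrees of freedom = 26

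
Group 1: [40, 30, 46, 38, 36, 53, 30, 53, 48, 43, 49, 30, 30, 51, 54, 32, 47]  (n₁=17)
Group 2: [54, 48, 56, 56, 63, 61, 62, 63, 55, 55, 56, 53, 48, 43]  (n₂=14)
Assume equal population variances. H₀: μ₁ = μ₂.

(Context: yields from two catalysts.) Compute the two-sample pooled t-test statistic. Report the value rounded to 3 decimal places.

x̄₁=41.765, s₁=9.100, n₁=17
x̄₂=55.214, s₂=5.964, n₂=14
s_p² = [16·9.100² + 13·5.964²]/29 = 61.6350
SE = √(s_p²·(1/17+1/14)) = 2.8334
t = (41.765−55.214)/2.8334 = -4.7468
df = 29

test statistic = -4.747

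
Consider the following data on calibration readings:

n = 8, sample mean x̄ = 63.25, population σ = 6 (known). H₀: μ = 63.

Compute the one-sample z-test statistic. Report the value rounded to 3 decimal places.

test statistic = 0.118

SE = σ/√n = 6/√8 = 2.1213
z = (x̄−μ₀)/SE = (63.25−63)/2.1213 = 0.1179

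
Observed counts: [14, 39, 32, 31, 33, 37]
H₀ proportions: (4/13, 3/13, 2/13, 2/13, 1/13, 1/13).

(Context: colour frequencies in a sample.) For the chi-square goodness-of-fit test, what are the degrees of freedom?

df = k − 1 = 6 − 1 = 5

degrees of freedom = 5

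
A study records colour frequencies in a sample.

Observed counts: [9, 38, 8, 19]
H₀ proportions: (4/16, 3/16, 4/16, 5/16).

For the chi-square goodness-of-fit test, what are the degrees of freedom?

df = k − 1 = 4 − 1 = 3

degrees of freedom = 3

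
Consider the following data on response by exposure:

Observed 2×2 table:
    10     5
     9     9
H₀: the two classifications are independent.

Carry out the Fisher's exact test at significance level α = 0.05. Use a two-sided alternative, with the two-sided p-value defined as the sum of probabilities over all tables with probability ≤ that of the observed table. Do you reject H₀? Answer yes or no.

reject H₀: no

Margins: r₁=15, r₂=18, c₁=19, c₂=14, n=33
p_obs = C(15,10)·C(18,9)/C(33,19); sum pmf over tables with pmf ≤ p_obs
p-value (two-sided) = 0.48242
At α=0.05: p ≥ α → fail to reject H₀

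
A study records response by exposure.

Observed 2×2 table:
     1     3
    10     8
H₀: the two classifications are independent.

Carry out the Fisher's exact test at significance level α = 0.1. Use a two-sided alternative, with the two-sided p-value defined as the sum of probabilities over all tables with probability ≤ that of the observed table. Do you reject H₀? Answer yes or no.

reject H₀: no

Margins: r₁=4, r₂=18, c₁=11, c₂=11, n=22
p_obs = C(4,1)·C(18,10)/C(22,11); sum pmf over tables with pmf ≤ p_obs
p-value (two-sided) = 0.58647
At α=0.1: p ≥ α → fail to reject H₀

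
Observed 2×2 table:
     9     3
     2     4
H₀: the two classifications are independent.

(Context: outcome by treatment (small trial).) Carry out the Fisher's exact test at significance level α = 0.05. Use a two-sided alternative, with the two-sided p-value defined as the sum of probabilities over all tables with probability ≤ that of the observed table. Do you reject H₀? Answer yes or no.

reject H₀: no

Margins: r₁=12, r₂=6, c₁=11, c₂=7, n=18
p_obs = C(12,9)·C(6,2)/C(18,11); sum pmf over tables with pmf ≤ p_obs
p-value (two-sided) = 0.14140
At α=0.05: p ≥ α → fail to reject H₀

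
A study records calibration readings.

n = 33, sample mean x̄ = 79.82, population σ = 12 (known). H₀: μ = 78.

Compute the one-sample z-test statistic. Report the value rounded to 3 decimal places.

SE = σ/√n = 12/√33 = 2.0889
z = (x̄−μ₀)/SE = (79.82−78)/2.0889 = 0.8713

test statistic = 0.871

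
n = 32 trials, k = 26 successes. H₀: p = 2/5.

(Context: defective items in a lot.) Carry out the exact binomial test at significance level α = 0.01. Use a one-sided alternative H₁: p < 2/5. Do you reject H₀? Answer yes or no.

Exact binomial: n=32, k=26, p₀=2/5=0.4000
P(X≤26) from Σ C(n,i)·p₀^i·(1−p₀)^(n−i)
p-value (one-sided, H₁ less) = 1.00000
At α=0.01: p ≥ α → fail to reject H₀

reject H₀: no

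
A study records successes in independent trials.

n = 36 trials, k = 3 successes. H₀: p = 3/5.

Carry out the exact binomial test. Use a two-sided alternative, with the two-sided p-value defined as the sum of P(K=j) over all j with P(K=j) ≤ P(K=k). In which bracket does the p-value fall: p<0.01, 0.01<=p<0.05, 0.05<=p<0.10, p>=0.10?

p-value bracket: p<0.01

Exact binomial: n=36, k=3, p₀=3/5=0.6000
P(X=j) = C(n,j)·p₀^j·(1−p₀)^(n−j); p = Σ P(X=j) over j with P(X=j) ≤ P(X=3)
p-value (two-sided) = 0.00000
→ bracket: p<0.01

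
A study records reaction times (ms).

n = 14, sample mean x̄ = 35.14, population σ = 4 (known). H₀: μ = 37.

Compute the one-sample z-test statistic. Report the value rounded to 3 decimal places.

test statistic = -1.740

SE = σ/√n = 4/√14 = 1.0690
z = (x̄−μ₀)/SE = (35.14−37)/1.0690 = -1.7399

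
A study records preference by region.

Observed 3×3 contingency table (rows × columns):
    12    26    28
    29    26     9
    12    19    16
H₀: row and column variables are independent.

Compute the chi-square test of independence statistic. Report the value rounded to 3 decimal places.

Row totals [66, 64, 47], col totals [53, 71, 53], n=177
χ² = (12−19.76)²/19.76 + (26−26.47)²/26.47 + (28−19.76)²/19.76 + (29−19.16)²/19.16 + (26−25.67)²/25.67 + (9−19.16)²/19.16 + (12−14.07)²/14.07 + (19−18.85)²/18.85 + (16−14.07)²/14.07 = 17.5047
df = 4

test statistic = 17.505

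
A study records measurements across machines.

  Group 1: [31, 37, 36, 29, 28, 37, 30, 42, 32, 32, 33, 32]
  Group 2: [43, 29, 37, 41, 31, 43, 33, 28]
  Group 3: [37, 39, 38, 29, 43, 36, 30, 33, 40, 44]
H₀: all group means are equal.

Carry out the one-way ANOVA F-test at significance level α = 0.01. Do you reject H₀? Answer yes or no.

Group means [33.25, 35.62, 36.90], grand mean 35.100
SSB = Σnᵢ(x̄ᵢ−x̄)² = 75.675; SSW = ΣΣ(x−x̄ᵢ)² = 677.025
MSB = 75.675/2 = 37.8375; MSW = 677.025/27 = 25.0750
F = MSB/MSW = 1.5090
df = (2, 27)
p-value (upper-tail) = 0.23920
At α=0.01: p ≥ α → fail to reject H₀

reject H₀: no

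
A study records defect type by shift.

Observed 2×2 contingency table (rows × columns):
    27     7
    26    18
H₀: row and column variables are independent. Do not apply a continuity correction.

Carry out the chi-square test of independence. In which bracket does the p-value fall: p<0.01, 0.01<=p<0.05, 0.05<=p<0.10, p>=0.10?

Row totals [34, 44], col totals [53, 25], n=78
χ² = (27−23.10)²/23.10 + (7−10.90)²/10.90 + (26−29.90)²/29.90 + (18−14.10)²/14.10 = 3.6366
df = 1
p-value (upper-tail) = 0.05652
→ bracket: 0.05<=p<0.10

p-value bracket: 0.05<=p<0.10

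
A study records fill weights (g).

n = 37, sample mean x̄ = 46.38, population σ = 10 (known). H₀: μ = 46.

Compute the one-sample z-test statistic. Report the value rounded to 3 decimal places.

test statistic = 0.231

SE = σ/√n = 10/√37 = 1.6440
z = (x̄−μ₀)/SE = (46.38−46)/1.6440 = 0.2311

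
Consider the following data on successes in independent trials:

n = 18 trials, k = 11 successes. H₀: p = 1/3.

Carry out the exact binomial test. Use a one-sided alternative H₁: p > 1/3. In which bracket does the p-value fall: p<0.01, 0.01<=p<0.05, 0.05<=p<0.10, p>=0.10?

Exact binomial: n=18, k=11, p₀=1/3=0.3333
P(X≥11) from Σ C(n,i)·p₀^i·(1−p₀)^(n−i)
p-value (one-sided, H₁ greater) = 0.01443
→ bracket: 0.01<=p<0.05

p-value bracket: 0.01<=p<0.05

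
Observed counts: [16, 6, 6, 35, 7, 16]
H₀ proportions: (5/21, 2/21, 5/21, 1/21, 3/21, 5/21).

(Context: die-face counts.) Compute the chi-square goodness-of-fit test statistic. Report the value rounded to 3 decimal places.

test statistic = 248.274

n = 86; E_i = n·p_i = [20.48, 8.19, 20.48, 4.10, 12.29, 20.48]
χ² = (16−20.48)²/20.48 + (6−8.19)²/8.19 + (6−20.48)²/20.48 + (35−4.10)²/4.10 + (7−12.29)²/12.29 + (16−20.48)²/20.48 = 248.2744
df = 5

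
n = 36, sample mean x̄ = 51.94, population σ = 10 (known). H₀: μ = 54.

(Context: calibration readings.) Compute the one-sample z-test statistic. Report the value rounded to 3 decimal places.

test statistic = -1.236

SE = σ/√n = 10/√36 = 1.6667
z = (x̄−μ₀)/SE = (51.94−54)/1.6667 = -1.2360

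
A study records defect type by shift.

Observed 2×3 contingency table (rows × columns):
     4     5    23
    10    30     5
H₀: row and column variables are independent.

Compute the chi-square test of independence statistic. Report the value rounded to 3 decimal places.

Row totals [32, 45], col totals [14, 35, 28], n=77
χ² = (4−5.82)²/5.82 + (5−14.55)²/14.55 + (23−11.64)²/11.64 + (10−8.18)²/8.18 + (30−20.45)²/20.45 + (5−16.36)²/16.36 = 30.6797
df = 2

test statistic = 30.680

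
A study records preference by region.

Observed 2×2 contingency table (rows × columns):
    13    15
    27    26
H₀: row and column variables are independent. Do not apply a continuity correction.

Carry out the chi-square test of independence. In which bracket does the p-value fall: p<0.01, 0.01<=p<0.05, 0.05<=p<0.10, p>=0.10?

p-value bracket: p>=0.10

Row totals [28, 53], col totals [40, 41], n=81
χ² = (13−13.83)²/13.83 + (15−14.17)²/14.17 + (27−26.17)²/26.17 + (26−26.83)²/26.83 = 0.1494
df = 1
p-value (upper-tail) = 0.69911
→ bracket: p>=0.10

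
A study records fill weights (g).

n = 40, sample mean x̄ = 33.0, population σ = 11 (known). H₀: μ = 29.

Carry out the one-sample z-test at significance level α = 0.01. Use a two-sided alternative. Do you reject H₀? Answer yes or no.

reject H₀: no

SE = σ/√n = 11/√40 = 1.7393
z = (x̄−μ₀)/SE = (33.0−29)/1.7393 = 2.2998
p-value (two-sided) = 0.02146
At α=0.01: p ≥ α → fail to reject H₀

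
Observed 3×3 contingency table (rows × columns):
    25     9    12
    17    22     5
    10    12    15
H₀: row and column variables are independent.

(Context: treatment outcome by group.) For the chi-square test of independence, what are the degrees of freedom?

df = (r−1)(c−1) = (3−1)·(3−1) = 4

degrees of freedom = 4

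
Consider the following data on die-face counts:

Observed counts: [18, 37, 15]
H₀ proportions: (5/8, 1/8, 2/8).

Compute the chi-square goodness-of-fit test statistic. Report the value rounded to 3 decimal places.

test statistic = 106.720

n = 70; E_i = n·p_i = [43.75, 8.75, 17.50]
χ² = (18−43.75)²/43.75 + (37−8.75)²/8.75 + (15−17.50)²/17.50 = 106.7200
df = 2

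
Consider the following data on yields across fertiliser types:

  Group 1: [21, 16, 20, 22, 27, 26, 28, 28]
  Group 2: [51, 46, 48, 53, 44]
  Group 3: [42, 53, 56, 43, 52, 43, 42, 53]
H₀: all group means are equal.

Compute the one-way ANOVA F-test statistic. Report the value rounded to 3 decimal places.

test statistic = 61.413

Group means [23.50, 48.40, 48.00], grand mean 38.762
SSB = Σnᵢ(x̄ᵢ−x̄)² = 3010.610; SSW = ΣΣ(x−x̄ᵢ)² = 441.200
MSB = 3010.610/2 = 1505.3048; MSW = 441.200/18 = 24.5111
F = MSB/MSW = 61.4132
df = (2, 18)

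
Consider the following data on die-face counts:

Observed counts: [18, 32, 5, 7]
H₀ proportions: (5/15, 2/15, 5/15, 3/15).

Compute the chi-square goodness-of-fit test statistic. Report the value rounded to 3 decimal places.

test statistic = 82.710

n = 62; E_i = n·p_i = [20.67, 8.27, 20.67, 12.40]
χ² = (18−20.67)²/20.67 + (32−8.27)²/8.27 + (5−20.67)²/20.67 + (7−12.40)²/12.40 = 82.7097
df = 3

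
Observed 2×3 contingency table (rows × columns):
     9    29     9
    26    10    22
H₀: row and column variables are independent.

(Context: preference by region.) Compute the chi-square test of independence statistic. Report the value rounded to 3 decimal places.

Row totals [47, 58], col totals [35, 39, 31], n=105
χ² = (9−15.67)²/15.67 + (29−17.46)²/17.46 + (9−13.88)²/13.88 + (26−19.33)²/19.33 + (10−21.54)²/21.54 + (22−17.12)²/17.12 = 22.0548
df = 2

test statistic = 22.055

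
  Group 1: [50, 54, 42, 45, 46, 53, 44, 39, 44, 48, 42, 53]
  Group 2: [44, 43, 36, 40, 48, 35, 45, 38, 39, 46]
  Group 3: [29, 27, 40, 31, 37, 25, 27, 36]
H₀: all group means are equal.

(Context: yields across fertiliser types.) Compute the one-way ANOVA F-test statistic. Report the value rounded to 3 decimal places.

test statistic = 22.843

Group means [46.67, 41.40, 31.50], grand mean 40.867
SSB = Σnᵢ(x̄ᵢ−x̄)² = 1108.400; SSW = ΣΣ(x−x̄ᵢ)² = 655.067
MSB = 1108.400/2 = 554.2000; MSW = 655.067/27 = 24.2617
F = MSB/MSW = 22.8426
df = (2, 27)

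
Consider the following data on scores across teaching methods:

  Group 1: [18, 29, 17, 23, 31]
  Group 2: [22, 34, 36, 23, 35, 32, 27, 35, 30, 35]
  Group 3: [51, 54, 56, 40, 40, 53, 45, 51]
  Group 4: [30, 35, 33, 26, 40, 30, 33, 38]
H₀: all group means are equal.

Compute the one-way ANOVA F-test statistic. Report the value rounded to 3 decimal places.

test statistic = 25.743

Group means [23.60, 30.90, 48.75, 33.12], grand mean 34.903
SSB = Σnᵢ(x̄ᵢ−x̄)² = 2358.235; SSW = ΣΣ(x−x̄ᵢ)² = 824.475
MSB = 2358.235/3 = 786.0782; MSW = 824.475/27 = 30.5361
F = MSB/MSW = 25.7426
df = (3, 27)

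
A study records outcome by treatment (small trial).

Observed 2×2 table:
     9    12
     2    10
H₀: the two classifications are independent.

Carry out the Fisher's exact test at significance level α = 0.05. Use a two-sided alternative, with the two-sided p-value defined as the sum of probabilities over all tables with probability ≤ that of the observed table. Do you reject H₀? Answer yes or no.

Margins: r₁=21, r₂=12, c₁=11, c₂=22, n=33
p_obs = C(21,9)·C(12,2)/C(33,11); sum pmf over tables with pmf ≤ p_obs
p-value (two-sided) = 0.24922
At α=0.05: p ≥ α → fail to reject H₀

reject H₀: no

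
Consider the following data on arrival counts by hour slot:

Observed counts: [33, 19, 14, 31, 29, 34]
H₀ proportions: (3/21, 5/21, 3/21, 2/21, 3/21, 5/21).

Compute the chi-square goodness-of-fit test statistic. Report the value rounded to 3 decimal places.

test statistic = 35.899

n = 160; E_i = n·p_i = [22.86, 38.10, 22.86, 15.24, 22.86, 38.10]
χ² = (33−22.86)²/22.86 + (19−38.10)²/38.10 + (14−22.86)²/22.86 + (31−15.24)²/15.24 + (29−22.86)²/22.86 + (34−38.10)²/38.10 = 35.8994
df = 5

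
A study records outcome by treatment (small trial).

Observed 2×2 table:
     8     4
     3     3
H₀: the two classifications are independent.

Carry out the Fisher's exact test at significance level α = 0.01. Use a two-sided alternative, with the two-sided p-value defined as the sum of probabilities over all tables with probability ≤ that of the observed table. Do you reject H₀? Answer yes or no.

reject H₀: no

Margins: r₁=12, r₂=6, c₁=11, c₂=7, n=18
p_obs = C(12,8)·C(6,3)/C(18,11); sum pmf over tables with pmf ≤ p_obs
p-value (two-sided) = 0.62670
At α=0.01: p ≥ α → fail to reject H₀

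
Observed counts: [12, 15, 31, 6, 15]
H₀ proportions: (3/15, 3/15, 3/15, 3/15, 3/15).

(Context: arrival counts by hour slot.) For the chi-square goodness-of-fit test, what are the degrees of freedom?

df = k − 1 = 5 − 1 = 4

degrees of freedom = 4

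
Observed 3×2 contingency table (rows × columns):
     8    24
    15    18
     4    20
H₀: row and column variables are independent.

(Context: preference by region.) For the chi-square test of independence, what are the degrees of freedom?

degrees of freedom = 2

df = (r−1)(c−1) = (3−1)·(2−1) = 2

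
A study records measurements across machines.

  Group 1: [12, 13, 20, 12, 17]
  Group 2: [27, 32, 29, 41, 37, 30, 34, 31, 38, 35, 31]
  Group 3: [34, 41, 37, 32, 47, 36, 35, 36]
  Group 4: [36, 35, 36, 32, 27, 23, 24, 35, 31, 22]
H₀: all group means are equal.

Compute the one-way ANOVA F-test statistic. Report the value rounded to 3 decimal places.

test statistic = 25.008

Group means [14.80, 33.18, 37.25, 30.10], grand mean 30.529
SSB = Σnᵢ(x̄ᵢ−x̄)² = 1677.634; SSW = ΣΣ(x−x̄ᵢ)² = 670.836
MSB = 1677.634/3 = 559.2114; MSW = 670.836/30 = 22.3612
F = MSB/MSW = 25.0081
df = (3, 30)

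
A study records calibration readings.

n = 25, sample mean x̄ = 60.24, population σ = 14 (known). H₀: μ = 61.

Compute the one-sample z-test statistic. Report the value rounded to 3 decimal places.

SE = σ/√n = 14/√25 = 2.8000
z = (x̄−μ₀)/SE = (60.24−61)/2.8000 = -0.2714

test statistic = -0.271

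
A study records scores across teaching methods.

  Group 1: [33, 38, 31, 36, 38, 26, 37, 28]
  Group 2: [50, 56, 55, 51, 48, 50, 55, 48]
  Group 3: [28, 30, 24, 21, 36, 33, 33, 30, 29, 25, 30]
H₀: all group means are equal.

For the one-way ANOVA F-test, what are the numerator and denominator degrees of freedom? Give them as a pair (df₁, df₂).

k = 3 groups, N = 27 total
df = (k−1, N−k) = (3−1, 27−3) = (2, 24)

degrees of freedom = [2, 24]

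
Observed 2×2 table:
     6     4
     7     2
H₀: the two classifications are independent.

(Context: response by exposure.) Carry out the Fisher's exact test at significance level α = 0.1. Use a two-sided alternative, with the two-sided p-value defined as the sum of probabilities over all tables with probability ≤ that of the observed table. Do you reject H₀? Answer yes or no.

Margins: r₁=10, r₂=9, c₁=13, c₂=6, n=19
p_obs = C(10,6)·C(9,7)/C(19,13); sum pmf over tables with pmf ≤ p_obs
p-value (two-sided) = 0.62848
At α=0.1: p ≥ α → fail to reject H₀

reject H₀: no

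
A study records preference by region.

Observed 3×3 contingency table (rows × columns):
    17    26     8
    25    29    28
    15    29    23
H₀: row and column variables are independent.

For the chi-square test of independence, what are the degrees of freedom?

degrees of freedom = 4

df = (r−1)(c−1) = (3−1)·(3−1) = 4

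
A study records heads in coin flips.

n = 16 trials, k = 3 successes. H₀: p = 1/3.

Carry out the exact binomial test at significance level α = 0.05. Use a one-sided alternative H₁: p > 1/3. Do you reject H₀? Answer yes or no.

Exact binomial: n=16, k=3, p₀=1/3=0.3333
P(X≥3) from Σ C(n,i)·p₀^i·(1−p₀)^(n−i)
p-value (one-sided, H₁ greater) = 0.94062
At α=0.05: p ≥ α → fail to reject H₀

reject H₀: no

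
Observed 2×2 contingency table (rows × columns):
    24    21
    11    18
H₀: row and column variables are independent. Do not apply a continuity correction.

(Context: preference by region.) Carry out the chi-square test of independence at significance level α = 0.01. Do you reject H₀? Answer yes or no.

reject H₀: no

Row totals [45, 29], col totals [35, 39], n=74
χ² = (24−21.28)²/21.28 + (21−23.72)²/23.72 + (11−13.72)²/13.72 + (18−15.28)²/15.28 = 1.6783
df = 1
p-value (upper-tail) = 0.19514
At α=0.01: p ≥ α → fail to reject H₀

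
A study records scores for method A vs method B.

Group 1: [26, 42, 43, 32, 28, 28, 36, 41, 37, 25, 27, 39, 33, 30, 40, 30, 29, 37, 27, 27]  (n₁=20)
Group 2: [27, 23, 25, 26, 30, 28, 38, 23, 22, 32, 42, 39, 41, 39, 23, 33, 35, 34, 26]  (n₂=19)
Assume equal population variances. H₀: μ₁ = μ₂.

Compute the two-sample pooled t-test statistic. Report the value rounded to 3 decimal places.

test statistic = 0.988

x̄₁=32.850, s₁=5.967, n₁=20
x̄₂=30.842, s₂=6.719, n₂=19
s_p² = [19·5.967² + 18·6.719²]/37 = 40.2453
SE = √(s_p²·(1/20+1/19)) = 2.0323
t = (32.850−30.842)/2.0323 = 0.9880
df = 37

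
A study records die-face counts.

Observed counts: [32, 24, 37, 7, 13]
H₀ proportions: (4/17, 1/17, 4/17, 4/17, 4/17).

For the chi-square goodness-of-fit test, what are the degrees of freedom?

df = k − 1 = 5 − 1 = 4

degrees of freedom = 4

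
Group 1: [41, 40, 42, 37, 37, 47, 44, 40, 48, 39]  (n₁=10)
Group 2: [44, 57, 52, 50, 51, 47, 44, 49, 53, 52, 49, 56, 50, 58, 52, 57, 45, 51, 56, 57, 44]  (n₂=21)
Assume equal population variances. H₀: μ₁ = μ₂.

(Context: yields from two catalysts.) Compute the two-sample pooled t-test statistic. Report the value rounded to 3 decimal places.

x̄₁=41.500, s₁=3.808, n₁=10
x̄₂=51.143, s₂=4.597, n₂=21
s_p² = [9·3.808² + 20·4.597²]/29 = 19.0714
SE = √(s_p²·(1/10+1/21)) = 1.6779
t = (41.500−51.143)/1.6779 = -5.7470
df = 29

test statistic = -5.747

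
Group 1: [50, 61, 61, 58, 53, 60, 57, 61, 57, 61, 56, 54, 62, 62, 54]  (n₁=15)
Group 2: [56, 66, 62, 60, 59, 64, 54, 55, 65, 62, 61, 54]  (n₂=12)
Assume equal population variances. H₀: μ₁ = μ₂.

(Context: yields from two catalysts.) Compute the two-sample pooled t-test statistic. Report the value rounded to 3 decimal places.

test statistic = -1.316

x̄₁=57.800, s₁=3.764, n₁=15
x̄₂=59.833, s₂=4.260, n₂=12
s_p² = [14·3.764² + 11·4.260²]/25 = 15.9227
SE = √(s_p²·(1/15+1/12)) = 1.5454
t = (57.800−59.833)/1.5454 = -1.3157
df = 25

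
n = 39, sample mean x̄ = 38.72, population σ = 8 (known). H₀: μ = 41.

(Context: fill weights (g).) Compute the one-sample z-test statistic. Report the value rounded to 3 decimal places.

SE = σ/√n = 8/√39 = 1.2810
z = (x̄−μ₀)/SE = (38.72−41)/1.2810 = -1.7798

test statistic = -1.780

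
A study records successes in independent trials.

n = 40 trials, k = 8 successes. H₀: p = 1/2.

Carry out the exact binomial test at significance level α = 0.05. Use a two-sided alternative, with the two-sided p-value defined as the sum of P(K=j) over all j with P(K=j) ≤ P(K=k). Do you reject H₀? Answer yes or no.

reject H₀: yes

Exact binomial: n=40, k=8, p₀=1/2=0.5000
P(X=j) = C(n,j)·p₀^j·(1−p₀)^(n−j); p = Σ P(X=j) over j with P(X=j) ≤ P(X=8)
p-value (two-sided) = 0.00018
At α=0.05: p < α → reject H₀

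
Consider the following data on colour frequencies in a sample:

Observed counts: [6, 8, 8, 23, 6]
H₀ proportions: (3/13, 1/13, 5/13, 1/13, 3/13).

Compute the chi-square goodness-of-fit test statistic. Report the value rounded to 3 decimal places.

n = 51; E_i = n·p_i = [11.77, 3.92, 19.62, 3.92, 11.77]
χ² = (6−11.77)²/11.77 + (8−3.92)²/3.92 + (8−19.62)²/19.62 + (23−3.92)²/3.92 + (6−11.77)²/11.77 = 109.5373
df = 4

test statistic = 109.537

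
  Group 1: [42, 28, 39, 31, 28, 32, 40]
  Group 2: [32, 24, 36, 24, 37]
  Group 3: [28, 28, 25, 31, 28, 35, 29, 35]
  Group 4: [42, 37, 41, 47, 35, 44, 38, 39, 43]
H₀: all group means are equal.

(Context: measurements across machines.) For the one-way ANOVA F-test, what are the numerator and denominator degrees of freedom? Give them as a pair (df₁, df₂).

k = 4 groups, N = 29 total
df = (k−1, N−k) = (4−1, 29−4) = (3, 25)

degrees of freedom = [3, 25]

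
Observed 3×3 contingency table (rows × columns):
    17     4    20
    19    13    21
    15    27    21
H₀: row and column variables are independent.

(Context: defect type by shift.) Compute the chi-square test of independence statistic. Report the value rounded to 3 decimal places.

test statistic = 14.222

Row totals [41, 53, 63], col totals [51, 44, 62], n=157
χ² = (17−13.32)²/13.32 + (4−11.49)²/11.49 + (20−16.19)²/16.19 + (19−17.22)²/17.22 + (13−14.85)²/14.85 + (21−20.93)²/20.93 + (15−20.46)²/20.46 + (27−17.66)²/17.66 + (21−24.88)²/24.88 = 14.2220
df = 4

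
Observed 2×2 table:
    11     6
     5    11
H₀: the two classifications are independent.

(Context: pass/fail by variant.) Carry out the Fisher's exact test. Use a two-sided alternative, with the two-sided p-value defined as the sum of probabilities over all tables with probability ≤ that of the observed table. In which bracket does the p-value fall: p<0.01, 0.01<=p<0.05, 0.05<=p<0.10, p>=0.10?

p-value bracket: 0.05<=p<0.10

Margins: r₁=17, r₂=16, c₁=16, c₂=17, n=33
p_obs = C(17,11)·C(16,5)/C(33,16); sum pmf over tables with pmf ≤ p_obs
p-value (two-sided) = 0.08441
→ bracket: 0.05<=p<0.10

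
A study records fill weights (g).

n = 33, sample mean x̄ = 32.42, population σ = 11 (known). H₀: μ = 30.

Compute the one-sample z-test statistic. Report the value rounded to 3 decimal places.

SE = σ/√n = 11/√33 = 1.9149
z = (x̄−μ₀)/SE = (32.42−30)/1.9149 = 1.2638

test statistic = 1.264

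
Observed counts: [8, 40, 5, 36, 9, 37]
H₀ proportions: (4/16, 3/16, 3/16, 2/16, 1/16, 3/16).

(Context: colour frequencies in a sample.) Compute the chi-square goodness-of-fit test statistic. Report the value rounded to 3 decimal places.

n = 135; E_i = n·p_i = [33.75, 25.31, 25.31, 16.88, 8.44, 25.31]
χ² = (8−33.75)²/33.75 + (40−25.31)²/25.31 + (5−25.31)²/25.31 + (36−16.88)²/16.88 + (9−8.44)²/8.44 + (37−25.31)²/25.31 = 71.5778
df = 5

test statistic = 71.578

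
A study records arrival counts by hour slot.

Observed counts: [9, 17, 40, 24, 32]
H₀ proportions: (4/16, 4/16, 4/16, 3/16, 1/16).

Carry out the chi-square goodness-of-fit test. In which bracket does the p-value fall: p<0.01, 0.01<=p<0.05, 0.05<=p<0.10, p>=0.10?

p-value bracket: p<0.01

n = 122; E_i = n·p_i = [30.50, 30.50, 30.50, 22.88, 7.62]
χ² = (9−30.50)²/30.50 + (17−30.50)²/30.50 + (40−30.50)²/30.50 + (24−22.88)²/22.88 + (32−7.62)²/7.62 = 102.0656
df = 4
p-value (upper-tail) = 0.00000
→ bracket: p<0.01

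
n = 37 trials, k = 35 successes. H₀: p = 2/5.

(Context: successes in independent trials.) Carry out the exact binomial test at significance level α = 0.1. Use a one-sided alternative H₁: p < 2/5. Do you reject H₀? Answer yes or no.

Exact binomial: n=37, k=35, p₀=2/5=0.4000
P(X≤35) from Σ C(n,i)·p₀^i·(1−p₀)^(n−i)
p-value (one-sided, H₁ less) = 1.00000
At α=0.1: p ≥ α → fail to reject H₀

reject H₀: no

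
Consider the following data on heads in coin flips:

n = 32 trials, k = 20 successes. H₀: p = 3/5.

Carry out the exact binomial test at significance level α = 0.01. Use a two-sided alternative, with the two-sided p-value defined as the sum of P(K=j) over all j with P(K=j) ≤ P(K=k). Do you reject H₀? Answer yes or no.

reject H₀: no

Exact binomial: n=32, k=20, p₀=3/5=0.6000
P(X=j) = C(n,j)·p₀^j·(1−p₀)^(n−j); p = Σ P(X=j) over j with P(X=j) ≤ P(X=20)
p-value (two-sided) = 0.85795
At α=0.01: p ≥ α → fail to reject H₀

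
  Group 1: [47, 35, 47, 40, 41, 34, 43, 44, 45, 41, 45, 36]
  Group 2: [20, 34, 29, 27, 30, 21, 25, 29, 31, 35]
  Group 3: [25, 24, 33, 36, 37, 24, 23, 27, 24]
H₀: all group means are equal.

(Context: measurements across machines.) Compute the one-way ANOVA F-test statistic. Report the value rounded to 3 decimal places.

test statistic = 26.362

Group means [41.50, 28.10, 28.11], grand mean 33.290
SSB = Σnᵢ(x̄ᵢ−x̄)² = 1319.598; SSW = ΣΣ(x−x̄ᵢ)² = 700.789
MSB = 1319.598/2 = 659.7991; MSW = 700.789/28 = 25.0282
F = MSB/MSW = 26.3623
df = (2, 28)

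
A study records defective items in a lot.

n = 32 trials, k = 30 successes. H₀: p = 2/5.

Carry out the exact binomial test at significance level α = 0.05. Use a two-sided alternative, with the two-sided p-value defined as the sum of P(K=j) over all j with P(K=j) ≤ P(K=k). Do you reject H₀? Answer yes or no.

reject H₀: yes

Exact binomial: n=32, k=30, p₀=2/5=0.4000
P(X=j) = C(n,j)·p₀^j·(1−p₀)^(n−j); p = Σ P(X=j) over j with P(X=j) ≤ P(X=30)
p-value (two-sided) = 0.00000
At α=0.05: p < α → reject H₀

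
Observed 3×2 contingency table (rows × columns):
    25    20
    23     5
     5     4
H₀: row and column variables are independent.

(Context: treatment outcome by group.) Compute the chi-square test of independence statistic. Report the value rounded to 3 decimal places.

Row totals [45, 28, 9], col totals [53, 29], n=82
χ² = (25−29.09)²/29.09 + (20−15.91)²/15.91 + (23−18.10)²/18.10 + (5−9.90)²/9.90 + (5−5.82)²/5.82 + (4−3.18)²/3.18 = 5.7022
df = 2

test statistic = 5.702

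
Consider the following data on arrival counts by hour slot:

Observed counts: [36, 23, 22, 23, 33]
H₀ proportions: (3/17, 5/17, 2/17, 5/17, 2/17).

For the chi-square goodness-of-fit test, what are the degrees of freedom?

degrees of freedom = 4

df = k − 1 = 5 − 1 = 4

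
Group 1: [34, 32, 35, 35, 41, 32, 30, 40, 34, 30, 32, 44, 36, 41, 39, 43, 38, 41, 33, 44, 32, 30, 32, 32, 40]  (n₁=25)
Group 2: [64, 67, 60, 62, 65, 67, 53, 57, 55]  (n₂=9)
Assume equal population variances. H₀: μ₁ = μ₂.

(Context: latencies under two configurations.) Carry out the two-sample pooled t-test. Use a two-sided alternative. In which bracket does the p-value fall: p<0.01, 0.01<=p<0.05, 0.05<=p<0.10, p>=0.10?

x̄₁=36.000, s₁=4.655, n₁=25
x̄₂=61.111, s₂=5.183, n₂=9
s_p² = [24·4.655² + 8·5.183²]/32 = 22.9653
SE = √(s_p²·(1/25+1/9)) = 1.8629
t = (36.000−61.111)/1.8629 = -13.4798
df = 32
p-value (two-sided) = 0.00000
→ bracket: p<0.01

p-value bracket: p<0.01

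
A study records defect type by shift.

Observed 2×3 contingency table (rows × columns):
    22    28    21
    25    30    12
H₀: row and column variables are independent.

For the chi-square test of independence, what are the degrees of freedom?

degrees of freedom = 2

df = (r−1)(c−1) = (2−1)·(3−1) = 2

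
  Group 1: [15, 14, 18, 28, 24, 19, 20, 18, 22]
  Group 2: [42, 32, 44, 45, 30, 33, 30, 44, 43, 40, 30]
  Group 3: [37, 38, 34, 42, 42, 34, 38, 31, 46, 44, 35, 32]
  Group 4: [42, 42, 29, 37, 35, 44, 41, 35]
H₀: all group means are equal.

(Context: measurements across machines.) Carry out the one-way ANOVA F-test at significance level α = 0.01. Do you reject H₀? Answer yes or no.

Group means [19.78, 37.55, 37.75, 38.12], grand mean 33.725
SSB = Σnᵢ(x̄ᵢ−x̄)² = 2260.567; SSW = ΣΣ(x−x̄ᵢ)² = 1005.408
MSB = 2260.567/3 = 753.5224; MSW = 1005.408/36 = 27.9280
F = MSB/MSW = 26.9809
df = (3, 36)
p-value (upper-tail) = 0.00000
At α=0.01: p < α → reject H₀

reject H₀: yes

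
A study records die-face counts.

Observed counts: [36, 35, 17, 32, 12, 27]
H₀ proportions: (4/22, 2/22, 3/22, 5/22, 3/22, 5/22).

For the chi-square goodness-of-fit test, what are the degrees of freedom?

df = k − 1 = 6 − 1 = 5

degrees of freedom = 5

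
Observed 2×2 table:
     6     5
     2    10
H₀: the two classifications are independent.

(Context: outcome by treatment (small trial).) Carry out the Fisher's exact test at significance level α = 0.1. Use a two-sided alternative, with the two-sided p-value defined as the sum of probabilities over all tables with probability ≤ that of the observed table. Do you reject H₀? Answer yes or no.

reject H₀: yes

Margins: r₁=11, r₂=12, c₁=8, c₂=15, n=23
p_obs = C(11,6)·C(12,2)/C(23,8); sum pmf over tables with pmf ≤ p_obs
p-value (two-sided) = 0.08938
At α=0.1: p < α → reject H₀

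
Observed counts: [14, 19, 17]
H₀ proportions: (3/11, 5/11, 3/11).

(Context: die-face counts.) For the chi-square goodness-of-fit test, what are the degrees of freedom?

degrees of freedom = 2

df = k − 1 = 3 − 1 = 2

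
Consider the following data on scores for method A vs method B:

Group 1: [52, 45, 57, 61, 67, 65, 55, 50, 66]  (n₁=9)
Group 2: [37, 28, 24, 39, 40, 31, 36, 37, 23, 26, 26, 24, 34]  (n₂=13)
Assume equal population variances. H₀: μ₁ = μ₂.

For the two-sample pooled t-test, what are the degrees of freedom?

degrees of freedom = 20

df = n₁ + n₂ − 2 = 9 + 13 − 2 = 20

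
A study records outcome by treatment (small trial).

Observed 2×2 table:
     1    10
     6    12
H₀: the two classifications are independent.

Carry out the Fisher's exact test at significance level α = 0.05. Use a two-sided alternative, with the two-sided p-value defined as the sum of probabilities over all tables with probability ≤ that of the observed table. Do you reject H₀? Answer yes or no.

Margins: r₁=11, r₂=18, c₁=7, c₂=22, n=29
p_obs = C(11,1)·C(18,6)/C(29,7); sum pmf over tables with pmf ≤ p_obs
p-value (two-sided) = 0.20205
At α=0.05: p ≥ α → fail to reject H₀

reject H₀: no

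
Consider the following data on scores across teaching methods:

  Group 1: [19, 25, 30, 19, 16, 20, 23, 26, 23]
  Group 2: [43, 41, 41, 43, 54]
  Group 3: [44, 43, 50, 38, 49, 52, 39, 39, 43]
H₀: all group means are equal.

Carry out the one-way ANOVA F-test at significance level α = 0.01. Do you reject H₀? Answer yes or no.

reject H₀: yes

Group means [22.33, 44.40, 44.11], grand mean 35.652
SSB = Σnᵢ(x̄ᵢ−x̄)² = 2623.129; SSW = ΣΣ(x−x̄ᵢ)² = 480.089
MSB = 2623.129/2 = 1311.5643; MSW = 480.089/20 = 24.0044
F = MSB/MSW = 54.6384
df = (2, 20)
p-value (upper-tail) = 0.00000
At α=0.01: p < α → reject H₀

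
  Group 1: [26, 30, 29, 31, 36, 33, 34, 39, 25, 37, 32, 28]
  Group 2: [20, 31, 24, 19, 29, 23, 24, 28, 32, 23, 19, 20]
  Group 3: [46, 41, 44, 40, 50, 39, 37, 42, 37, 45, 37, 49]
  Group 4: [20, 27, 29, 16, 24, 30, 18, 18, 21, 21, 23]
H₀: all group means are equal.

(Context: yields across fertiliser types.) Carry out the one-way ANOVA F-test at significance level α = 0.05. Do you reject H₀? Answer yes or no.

reject H₀: yes

Group means [31.67, 24.33, 42.25, 22.45], grand mean 30.340
SSB = Σnᵢ(x̄ᵢ−x̄)² = 2840.243; SSW = ΣΣ(x−x̄ᵢ)² = 890.311
MSB = 2840.243/3 = 946.7475; MSW = 890.311/43 = 20.7049
F = MSB/MSW = 45.7258
df = (3, 43)
p-value (upper-tail) = 0.00000
At α=0.05: p < α → reject H₀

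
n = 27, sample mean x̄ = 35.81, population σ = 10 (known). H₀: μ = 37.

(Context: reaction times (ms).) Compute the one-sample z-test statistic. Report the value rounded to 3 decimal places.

test statistic = -0.618

SE = σ/√n = 10/√27 = 1.9245
z = (x̄−μ₀)/SE = (35.81−37)/1.9245 = -0.6183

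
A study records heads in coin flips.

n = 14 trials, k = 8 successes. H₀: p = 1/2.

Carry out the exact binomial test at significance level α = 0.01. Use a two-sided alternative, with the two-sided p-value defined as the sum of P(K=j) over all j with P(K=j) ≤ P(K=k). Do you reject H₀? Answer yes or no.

reject H₀: no

Exact binomial: n=14, k=8, p₀=1/2=0.5000
P(X=j) = C(n,j)·p₀^j·(1−p₀)^(n−j); p = Σ P(X=j) over j with P(X=j) ≤ P(X=8)
p-value (two-sided) = 0.79053
At α=0.01: p ≥ α → fail to reject H₀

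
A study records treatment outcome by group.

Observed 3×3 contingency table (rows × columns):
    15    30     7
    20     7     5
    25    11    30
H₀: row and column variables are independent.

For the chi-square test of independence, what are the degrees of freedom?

degrees of freedom = 4

df = (r−1)(c−1) = (3−1)·(3−1) = 4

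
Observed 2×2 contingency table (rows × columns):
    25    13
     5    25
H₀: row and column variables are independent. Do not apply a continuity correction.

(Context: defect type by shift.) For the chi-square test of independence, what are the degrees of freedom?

degrees of freedom = 1

df = (r−1)(c−1) = (2−1)·(2−1) = 1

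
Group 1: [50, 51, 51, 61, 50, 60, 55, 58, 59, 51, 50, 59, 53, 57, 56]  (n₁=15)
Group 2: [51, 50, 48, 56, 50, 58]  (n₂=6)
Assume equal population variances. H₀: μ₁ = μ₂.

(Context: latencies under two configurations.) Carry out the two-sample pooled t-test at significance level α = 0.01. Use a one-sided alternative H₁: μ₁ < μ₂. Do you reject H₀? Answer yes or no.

reject H₀: no

x̄₁=54.733, s₁=4.079, n₁=15
x̄₂=52.167, s₂=3.920, n₂=6
s_p² = [14·4.079² + 5·3.920²]/19 = 16.3035
SE = √(s_p²·(1/15+1/6)) = 1.9504
t = (54.733−52.167)/1.9504 = 1.3160
df = 19
p-value (one-sided, H₁ less) = 0.89808
At α=0.01: p ≥ α → fail to reject H₀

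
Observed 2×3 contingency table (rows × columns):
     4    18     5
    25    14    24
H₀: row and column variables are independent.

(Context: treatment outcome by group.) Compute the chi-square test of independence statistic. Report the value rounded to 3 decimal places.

test statistic = 16.375

Row totals [27, 63], col totals [29, 32, 29], n=90
χ² = (4−8.70)²/8.70 + (18−9.60)²/9.60 + (5−8.70)²/8.70 + (25−20.30)²/20.30 + (14−22.40)²/22.40 + (24−20.30)²/20.30 = 16.3752
df = 2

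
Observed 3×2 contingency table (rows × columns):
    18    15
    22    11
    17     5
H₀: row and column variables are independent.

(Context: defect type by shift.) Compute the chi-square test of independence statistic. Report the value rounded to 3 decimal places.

test statistic = 3.071

Row totals [33, 33, 22], col totals [57, 31], n=88
χ² = (18−21.38)²/21.38 + (15−11.62)²/11.62 + (22−21.38)²/21.38 + (11−11.62)²/11.62 + (17−14.25)²/14.25 + (5−7.75)²/7.75 = 3.0711
df = 2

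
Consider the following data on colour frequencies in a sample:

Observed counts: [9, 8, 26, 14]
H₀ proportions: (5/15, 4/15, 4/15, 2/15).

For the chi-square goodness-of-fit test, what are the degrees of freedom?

degrees of freedom = 3

df = k − 1 = 4 − 1 = 3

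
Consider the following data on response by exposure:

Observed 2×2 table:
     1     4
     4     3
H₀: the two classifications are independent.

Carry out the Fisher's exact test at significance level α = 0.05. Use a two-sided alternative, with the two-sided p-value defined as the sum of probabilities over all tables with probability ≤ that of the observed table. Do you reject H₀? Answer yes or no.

reject H₀: no

Margins: r₁=5, r₂=7, c₁=5, c₂=7, n=12
p_obs = C(5,1)·C(7,4)/C(12,5); sum pmf over tables with pmf ≤ p_obs
p-value (two-sided) = 0.29293
At α=0.05: p ≥ α → fail to reject H₀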